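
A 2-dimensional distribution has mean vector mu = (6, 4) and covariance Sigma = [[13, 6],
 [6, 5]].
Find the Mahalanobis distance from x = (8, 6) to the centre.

Step 1 — centre the observation: (x - mu) = (2, 2).

Step 2 — invert Sigma. det(Sigma) = 13·5 - (6)² = 29.
  Sigma^{-1} = (1/det) · [[d, -b], [-b, a]] = [[0.1724, -0.2069],
 [-0.2069, 0.4483]].

Step 3 — form the quadratic (x - mu)^T · Sigma^{-1} · (x - mu):
  Sigma^{-1} · (x - mu) = (-0.069, 0.4828).
  (x - mu)^T · [Sigma^{-1} · (x - mu)] = (2)·(-0.069) + (2)·(0.4828) = 0.8276.

Step 4 — take square root: d = √(0.8276) ≈ 0.9097.

d(x, mu) = √(0.8276) ≈ 0.9097


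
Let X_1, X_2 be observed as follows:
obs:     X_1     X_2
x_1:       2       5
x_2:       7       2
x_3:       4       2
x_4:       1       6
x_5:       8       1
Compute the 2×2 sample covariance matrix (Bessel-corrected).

Step 1 — column means:
  mean(X_1) = (2 + 7 + 4 + 1 + 8) / 5 = 22/5 = 4.4
  mean(X_2) = (5 + 2 + 2 + 6 + 1) / 5 = 16/5 = 3.2

Step 2 — sample covariance S[i,j] = (1/(n-1)) · Σ_k (x_{k,i} - mean_i) · (x_{k,j} - mean_j), with n-1 = 4.
  S[X_1,X_1] = ((-2.4)·(-2.4) + (2.6)·(2.6) + (-0.4)·(-0.4) + (-3.4)·(-3.4) + (3.6)·(3.6)) / 4 = 37.2/4 = 9.3
  S[X_1,X_2] = ((-2.4)·(1.8) + (2.6)·(-1.2) + (-0.4)·(-1.2) + (-3.4)·(2.8) + (3.6)·(-2.2)) / 4 = -24.4/4 = -6.1
  S[X_2,X_2] = ((1.8)·(1.8) + (-1.2)·(-1.2) + (-1.2)·(-1.2) + (2.8)·(2.8) + (-2.2)·(-2.2)) / 4 = 18.8/4 = 4.7

S is symmetric (S[j,i] = S[i,j]). Assembling:

S = [[9.3, -6.1],
 [-6.1, 4.7]]


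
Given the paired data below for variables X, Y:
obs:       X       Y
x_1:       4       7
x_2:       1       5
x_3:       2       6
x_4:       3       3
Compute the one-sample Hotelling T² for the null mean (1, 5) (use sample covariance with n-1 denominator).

Step 1 — sample mean vector:
  mean(X) = (4 + 1 + 2 + 3) / 4 = 10/4 = 2.5
  mean(Y) = (7 + 5 + 6 + 3) / 4 = 21/4 = 5.25
  x̄ = (2.5, 5.25),  deviation x̄ - mu_0 = (2.5, 5.25) - (1, 5) = (1.5, 0.25).

Step 2 — sample covariance matrix, S[i,j] = (1/(n-1)) · Σ_k (x_{k,i} - mean_i) · (x_{k,j} - mean_j), divisor n-1 = 3:
  S[X,X] = ((1.5)·(1.5) + (-1.5)·(-1.5) + (-0.5)·(-0.5) + (0.5)·(0.5)) / 3 = 5/3 = 1.6667
  S[X,Y] = ((1.5)·(1.75) + (-1.5)·(-0.25) + (-0.5)·(0.75) + (0.5)·(-2.25)) / 3 = 1.5/3 = 0.5
  S[Y,Y] = ((1.75)·(1.75) + (-0.25)·(-0.25) + (0.75)·(0.75) + (-2.25)·(-2.25)) / 3 = 8.75/3 = 2.9167
  S = [[1.6667, 0.5],
 [0.5, 2.9167]].

Step 3 — invert S. det(S) = 1.6667·2.9167 - (0.5)² = 4.6111.
  S^{-1} = (1/det) · [[d, -b], [-b, a]] = [[0.6325, -0.1084],
 [-0.1084, 0.3614]].

Step 4 — quadratic form (x̄ - mu_0)^T · S^{-1} · (x̄ - mu_0):
  S^{-1} · (x̄ - mu_0) = (0.9217, -0.0723),
  (x̄ - mu_0)^T · [...] = (1.5)·(0.9217) + (0.25)·(-0.0723) = 1.3645.

Step 5 — scale by n: T² = 4 · 1.3645 = 5.4578.

T² ≈ 5.4578


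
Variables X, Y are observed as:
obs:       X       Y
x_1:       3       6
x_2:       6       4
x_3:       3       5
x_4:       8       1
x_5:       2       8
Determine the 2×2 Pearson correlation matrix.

Step 1 — column means:
  mean(X) = (3 + 6 + 3 + 8 + 2) / 5 = 22/5 = 4.4
  mean(Y) = (6 + 4 + 5 + 1 + 8) / 5 = 24/5 = 4.8

Step 2 — sample variances and covariances s[i,j] = (1/(n-1)) · Σ_k (x_{k,i} - mean_i) · (x_{k,j} - mean_j), with n-1 = 4:
  s[X,X] = ((-1.4)·(-1.4) + (1.6)·(1.6) + (-1.4)·(-1.4) + (3.6)·(3.6) + (-2.4)·(-2.4)) / 4 = 25.2/4 = 6.3
  s[X,Y] = ((-1.4)·(1.2) + (1.6)·(-0.8) + (-1.4)·(0.2) + (3.6)·(-3.8) + (-2.4)·(3.2)) / 4 = -24.6/4 = -6.15
  s[Y,Y] = ((1.2)·(1.2) + (-0.8)·(-0.8) + (0.2)·(0.2) + (-3.8)·(-3.8) + (3.2)·(3.2)) / 4 = 26.8/4 = 6.7
  Sample standard deviations s_i = √(s[i,i]):
  s(X) = √(6.3) = 2.51
  s(Y) = √(6.7) = 2.5884

Step 3 — r_{ij} = s_{ij} / (s_i · s_j):
  r[X,X] = 1 (diagonal).
  r[X,Y] = -6.15 / (2.51 · 2.5884) = -6.15 / 6.4969 = -0.9466
  r[Y,Y] = 1 (diagonal).

R is symmetric with unit diagonal. Assembling:

R = [[1, -0.9466],
 [-0.9466, 1]]


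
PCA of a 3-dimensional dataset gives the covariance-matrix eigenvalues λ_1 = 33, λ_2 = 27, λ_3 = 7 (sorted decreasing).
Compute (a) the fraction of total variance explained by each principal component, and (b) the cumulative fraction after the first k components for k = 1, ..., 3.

Step 1 — total variance = trace(Sigma) = Σ λ_i = 33 + 27 + 7 = 67.

Step 2 — fraction explained by component i = λ_i / Σ λ:
  PC1: 33/67 = 0.4925
  PC2: 27/67 = 0.403
  PC3: 7/67 = 0.1045

Step 3 — cumulative fraction after k components = (λ_1 + ... + λ_k) / Σ λ:
  k = 1: 33/67 = 0.4925
  k = 2: (33 + 27)/67 = 60/67 = 0.8955
  k = 3: (33 + 27 + 7)/67 = 67/67 = 1

Summary (fraction, with percent):

explained: PC1 0.4925 (49.25%), PC2 0.403 (40.3%), PC3 0.1045 (10.45%);  cumulative: 0.4925, 0.8955, 1


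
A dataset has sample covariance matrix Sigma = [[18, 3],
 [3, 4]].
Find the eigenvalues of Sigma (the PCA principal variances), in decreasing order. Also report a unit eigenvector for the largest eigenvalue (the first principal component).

Step 1 — characteristic polynomial of 2×2 Sigma:
  det(Sigma - λI) = λ² - trace · λ + det = 0.
  trace = 18 + 4 = 22, det = 18·4 - (3)² = 63.
Step 2 — discriminant:
  Δ = trace² - 4·det = 484 - 252 = 232.
Step 3 — eigenvalues:
  λ = (trace ± √Δ)/2 = (22 ± 15.2315)/2,
  λ_1 = 18.6158,  λ_2 = 3.3842.

Step 4 — unit eigenvector for λ_1: solve (Sigma - λ_1 I)v = 0. First row:
  (18 - 18.6158)·v_x + (3)·v_y = 0, i.e. (-0.6158)·v_x + (3)·v_y = 0,
  so v ∝ (b, λ_1 - a) = (3, 0.6158) = u.
  ||u|| = √((3)² + (0.6158)²) = √(9.3792) ≈ 3.0625,
  v_1 = u/||u|| ≈ (0.9796, 0.2011) (||v_1|| = 1).

λ_1 = 18.6158,  λ_2 = 3.3842;  v_1 ≈ (0.9796, 0.2011)


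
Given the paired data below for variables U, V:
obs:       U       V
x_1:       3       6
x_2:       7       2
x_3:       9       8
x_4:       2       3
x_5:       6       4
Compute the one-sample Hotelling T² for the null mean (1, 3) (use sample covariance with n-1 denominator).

Step 1 — sample mean vector:
  mean(U) = (3 + 7 + 9 + 2 + 6) / 5 = 27/5 = 5.4
  mean(V) = (6 + 2 + 8 + 3 + 4) / 5 = 23/5 = 4.6
  x̄ = (5.4, 4.6),  deviation x̄ - mu_0 = (5.4, 4.6) - (1, 3) = (4.4, 1.6).

Step 2 — sample covariance matrix, S[i,j] = (1/(n-1)) · Σ_k (x_{k,i} - mean_i) · (x_{k,j} - mean_j), divisor n-1 = 4:
  S[U,U] = ((-2.4)·(-2.4) + (1.6)·(1.6) + (3.6)·(3.6) + (-3.4)·(-3.4) + (0.6)·(0.6)) / 4 = 33.2/4 = 8.3
  S[U,V] = ((-2.4)·(1.4) + (1.6)·(-2.6) + (3.6)·(3.4) + (-3.4)·(-1.6) + (0.6)·(-0.6)) / 4 = 9.8/4 = 2.45
  S[V,V] = ((1.4)·(1.4) + (-2.6)·(-2.6) + (3.4)·(3.4) + (-1.6)·(-1.6) + (-0.6)·(-0.6)) / 4 = 23.2/4 = 5.8
  S = [[8.3, 2.45],
 [2.45, 5.8]].

Step 3 — invert S. det(S) = 8.3·5.8 - (2.45)² = 42.1375.
  S^{-1} = (1/det) · [[d, -b], [-b, a]] = [[0.1376, -0.0581],
 [-0.0581, 0.197]].

Step 4 — quadratic form (x̄ - mu_0)^T · S^{-1} · (x̄ - mu_0):
  S^{-1} · (x̄ - mu_0) = (0.5126, 0.0593),
  (x̄ - mu_0)^T · [...] = (4.4)·(0.5126) + (1.6)·(0.0593) = 2.3504.

Step 5 — scale by n: T² = 5 · 2.3504 = 11.752.

T² ≈ 11.752


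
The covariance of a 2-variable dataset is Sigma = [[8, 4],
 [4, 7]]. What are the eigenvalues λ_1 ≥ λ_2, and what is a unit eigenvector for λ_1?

Step 1 — characteristic polynomial of 2×2 Sigma:
  det(Sigma - λI) = λ² - trace · λ + det = 0.
  trace = 8 + 7 = 15, det = 8·7 - (4)² = 40.
Step 2 — discriminant:
  Δ = trace² - 4·det = 225 - 160 = 65.
Step 3 — eigenvalues:
  λ = (trace ± √Δ)/2 = (15 ± 8.0623)/2,
  λ_1 = 11.5311,  λ_2 = 3.4689.

Step 4 — unit eigenvector for λ_1: solve (Sigma - λ_1 I)v = 0. First row:
  (8 - 11.5311)·v_x + (4)·v_y = 0, i.e. (-3.5311)·v_x + (4)·v_y = 0,
  so v ∝ (b, λ_1 - a) = (4, 3.5311) = u.
  ||u|| = √((4)² + (3.5311)²) = √(28.4689) ≈ 5.3356,
  v_1 = u/||u|| ≈ (0.7497, 0.6618) (||v_1|| = 1).

λ_1 = 11.5311,  λ_2 = 3.4689;  v_1 ≈ (0.7497, 0.6618)


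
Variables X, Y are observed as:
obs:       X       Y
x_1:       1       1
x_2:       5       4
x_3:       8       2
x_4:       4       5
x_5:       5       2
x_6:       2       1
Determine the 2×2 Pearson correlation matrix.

Step 1 — column means:
  mean(X) = (1 + 5 + 8 + 4 + 5 + 2) / 6 = 25/6 = 4.1667
  mean(Y) = (1 + 4 + 2 + 5 + 2 + 1) / 6 = 15/6 = 2.5

Step 2 — sample variances and covariances s[i,j] = (1/(n-1)) · Σ_k (x_{k,i} - mean_i) · (x_{k,j} - mean_j), with n-1 = 5:
  s[X,X] = ((-3.1667)·(-3.1667) + (0.8333)·(0.8333) + (3.8333)·(3.8333) + (-0.1667)·(-0.1667) + (0.8333)·(0.8333) + (-2.1667)·(-2.1667)) / 5 = 30.8333/5 = 6.1667
  s[X,Y] = ((-3.1667)·(-1.5) + (0.8333)·(1.5) + (3.8333)·(-0.5) + (-0.1667)·(2.5) + (0.8333)·(-0.5) + (-2.1667)·(-1.5)) / 5 = 6.5/5 = 1.3
  s[Y,Y] = ((-1.5)·(-1.5) + (1.5)·(1.5) + (-0.5)·(-0.5) + (2.5)·(2.5) + (-0.5)·(-0.5) + (-1.5)·(-1.5)) / 5 = 13.5/5 = 2.7
  Sample standard deviations s_i = √(s[i,i]):
  s(X) = √(6.1667) = 2.4833
  s(Y) = √(2.7) = 1.6432

Step 3 — r_{ij} = s_{ij} / (s_i · s_j):
  r[X,X] = 1 (diagonal).
  r[X,Y] = 1.3 / (2.4833 · 1.6432) = 1.3 / 4.0804 = 0.3186
  r[Y,Y] = 1 (diagonal).

R is symmetric with unit diagonal. Assembling:

R = [[1, 0.3186],
 [0.3186, 1]]


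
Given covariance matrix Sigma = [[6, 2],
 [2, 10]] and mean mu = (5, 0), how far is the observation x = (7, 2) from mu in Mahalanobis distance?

Step 1 — centre the observation: (x - mu) = (2, 2).

Step 2 — invert Sigma. det(Sigma) = 6·10 - (2)² = 56.
  Sigma^{-1} = (1/det) · [[d, -b], [-b, a]] = [[0.1786, -0.0357],
 [-0.0357, 0.1071]].

Step 3 — form the quadratic (x - mu)^T · Sigma^{-1} · (x - mu):
  Sigma^{-1} · (x - mu) = (0.2857, 0.1429).
  (x - mu)^T · [Sigma^{-1} · (x - mu)] = (2)·(0.2857) + (2)·(0.1429) = 0.8571.

Step 4 — take square root: d = √(0.8571) ≈ 0.9258.

d(x, mu) = √(0.8571) ≈ 0.9258


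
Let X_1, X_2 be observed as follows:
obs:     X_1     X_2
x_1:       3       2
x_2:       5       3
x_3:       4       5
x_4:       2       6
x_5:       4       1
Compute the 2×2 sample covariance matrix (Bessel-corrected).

Step 1 — column means:
  mean(X_1) = (3 + 5 + 4 + 2 + 4) / 5 = 18/5 = 3.6
  mean(X_2) = (2 + 3 + 5 + 6 + 1) / 5 = 17/5 = 3.4

Step 2 — sample covariance S[i,j] = (1/(n-1)) · Σ_k (x_{k,i} - mean_i) · (x_{k,j} - mean_j), with n-1 = 4.
  S[X_1,X_1] = ((-0.6)·(-0.6) + (1.4)·(1.4) + (0.4)·(0.4) + (-1.6)·(-1.6) + (0.4)·(0.4)) / 4 = 5.2/4 = 1.3
  S[X_1,X_2] = ((-0.6)·(-1.4) + (1.4)·(-0.4) + (0.4)·(1.6) + (-1.6)·(2.6) + (0.4)·(-2.4)) / 4 = -4.2/4 = -1.05
  S[X_2,X_2] = ((-1.4)·(-1.4) + (-0.4)·(-0.4) + (1.6)·(1.6) + (2.6)·(2.6) + (-2.4)·(-2.4)) / 4 = 17.2/4 = 4.3

S is symmetric (S[j,i] = S[i,j]). Assembling:

S = [[1.3, -1.05],
 [-1.05, 4.3]]


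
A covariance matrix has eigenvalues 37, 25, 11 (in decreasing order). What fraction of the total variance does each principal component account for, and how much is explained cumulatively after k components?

Step 1 — total variance = trace(Sigma) = Σ λ_i = 37 + 25 + 11 = 73.

Step 2 — fraction explained by component i = λ_i / Σ λ:
  PC1: 37/73 = 0.5068
  PC2: 25/73 = 0.3425
  PC3: 11/73 = 0.1507

Step 3 — cumulative fraction after k components = (λ_1 + ... + λ_k) / Σ λ:
  k = 1: 37/73 = 0.5068
  k = 2: (37 + 25)/73 = 62/73 = 0.8493
  k = 3: (37 + 25 + 11)/73 = 73/73 = 1

Summary (fraction, with percent):

explained: PC1 0.5068 (50.68%), PC2 0.3425 (34.25%), PC3 0.1507 (15.07%);  cumulative: 0.5068, 0.8493, 1


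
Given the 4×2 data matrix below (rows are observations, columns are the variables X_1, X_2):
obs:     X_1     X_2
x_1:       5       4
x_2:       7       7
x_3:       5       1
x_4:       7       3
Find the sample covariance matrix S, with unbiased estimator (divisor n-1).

Step 1 — column means:
  mean(X_1) = (5 + 7 + 5 + 7) / 4 = 24/4 = 6
  mean(X_2) = (4 + 7 + 1 + 3) / 4 = 15/4 = 3.75

Step 2 — sample covariance S[i,j] = (1/(n-1)) · Σ_k (x_{k,i} - mean_i) · (x_{k,j} - mean_j), with n-1 = 3.
  S[X_1,X_1] = ((-1)·(-1) + (1)·(1) + (-1)·(-1) + (1)·(1)) / 3 = 4/3 = 1.3333
  S[X_1,X_2] = ((-1)·(0.25) + (1)·(3.25) + (-1)·(-2.75) + (1)·(-0.75)) / 3 = 5/3 = 1.6667
  S[X_2,X_2] = ((0.25)·(0.25) + (3.25)·(3.25) + (-2.75)·(-2.75) + (-0.75)·(-0.75)) / 3 = 18.75/3 = 6.25

S is symmetric (S[j,i] = S[i,j]). Assembling:

S = [[1.3333, 1.6667],
 [1.6667, 6.25]]


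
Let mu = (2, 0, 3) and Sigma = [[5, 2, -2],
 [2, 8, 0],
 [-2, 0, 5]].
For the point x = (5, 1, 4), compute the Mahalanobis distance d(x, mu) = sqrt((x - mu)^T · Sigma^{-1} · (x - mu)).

Step 1 — centre the observation: (x - mu) = (3, 1, 1).

Step 2 — invert Sigma (cofactor / det for 3×3, or solve directly):
  Sigma^{-1} = [[0.2703, -0.0676, 0.1081],
 [-0.0676, 0.1419, -0.027],
 [0.1081, -0.027, 0.2432]].

Step 3 — form the quadratic (x - mu)^T · Sigma^{-1} · (x - mu):
  Sigma^{-1} · (x - mu) = (0.8514, -0.0878, 0.5405).
  (x - mu)^T · [Sigma^{-1} · (x - mu)] = (3)·(0.8514) + (1)·(-0.0878) + (1)·(0.5405) = 3.0068.

Step 4 — take square root: d = √(3.0068) ≈ 1.734.

d(x, mu) = √(3.0068) ≈ 1.734


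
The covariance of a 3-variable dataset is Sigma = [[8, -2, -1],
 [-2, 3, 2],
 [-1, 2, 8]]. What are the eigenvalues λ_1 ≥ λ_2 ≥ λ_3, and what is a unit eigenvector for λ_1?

Step 1 — characteristic polynomial p(λ) = det(λI - Sigma) = λ³ - tr·λ² + c_1·λ - det, where tr = trace, c_1 = sum of the principal 2×2 minors, det = det(Sigma):
  tr = 8 + 3 + 8 = 19,
  c_1 = (8·3 - (-2)²) + (8·8 - (-1)²) + (3·8 - (2)²) = 20 + 63 + 20 = 103,
  det = 8·(3·8 - (2)²) - (-2)·((-2)·8 - (2)·(-1)) + (-1)·((-2)·(2) - 3·(-1)) = 8·(20) - (-2)·(-14) + (-1)·(-1) = 133.
  So p(λ) = λ³ - 19λ² + 103λ - 133.
Step 2 — look for an integer root (rational root theorem: any rational root is an integer divisor of 133). Testing λ = 7:
  p(7) = 343 - 931 + 721 - 133 = 0  ✓
  Dividing out (λ - 7): p(λ) = (λ - 7)(λ² - 12λ + 19).
Step 3 — remaining eigenvalues from the quadratic λ² - 12λ + 19 = 0:
  Δ = 12² - 4·19 = 144 - 76 = 68,  λ = (12 ± √68)/2 = (12 ± 8.2462)/2 ≈ 10.1231 or 1.8769.
  Sorted: λ_1 = 10.1231,  λ_2 = 7,  λ_3 = 1.8769  (check: sum = 19 = tr ✓).

Step 4 — unit eigenvector for λ_1 ≈ 10.1231: v spans the null space of (Sigma - λ_1 I), whose rows are
  r_1 = (-2.1231, -2, -1),  r_2 = (-2, -7.1231, 2),  r_3 = (-1, 2, -2.1231).
  v is orthogonal to every row, so take v ∝ r_1 × r_2 = ((-2)·(2) - (-1)·(-7.1231), (-1)·(-2) - (-2.1231)·(2), (-2.1231)·(-7.1231) - (-2)·(-2)) ≈ (-11.1231, 6.2462, 11.1231).
  Rescale (multiply by -1 so the first nonzero entry is positive): u = (11.1231, -6.2462, -11.1231).
  ||u|| = √((11.1231)² + (-6.2462)² + (-11.1231)²) = √(286.4621) ≈ 16.9252,  v_1 = u/||u|| ≈ (0.6572, -0.369, -0.6572) (||v_1|| = 1).

λ_1 = 10.1231,  λ_2 = 7,  λ_3 = 1.8769;  v_1 ≈ (0.6572, -0.369, -0.6572)


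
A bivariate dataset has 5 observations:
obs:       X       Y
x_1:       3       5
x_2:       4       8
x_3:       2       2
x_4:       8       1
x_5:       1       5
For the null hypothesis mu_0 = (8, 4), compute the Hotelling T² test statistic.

Step 1 — sample mean vector:
  mean(X) = (3 + 4 + 2 + 8 + 1) / 5 = 18/5 = 3.6
  mean(Y) = (5 + 8 + 2 + 1 + 5) / 5 = 21/5 = 4.2
  x̄ = (3.6, 4.2),  deviation x̄ - mu_0 = (3.6, 4.2) - (8, 4) = (-4.4, 0.2).

Step 2 — sample covariance matrix, S[i,j] = (1/(n-1)) · Σ_k (x_{k,i} - mean_i) · (x_{k,j} - mean_j), divisor n-1 = 4:
  S[X,X] = ((-0.6)·(-0.6) + (0.4)·(0.4) + (-1.6)·(-1.6) + (4.4)·(4.4) + (-2.6)·(-2.6)) / 4 = 29.2/4 = 7.3
  S[X,Y] = ((-0.6)·(0.8) + (0.4)·(3.8) + (-1.6)·(-2.2) + (4.4)·(-3.2) + (-2.6)·(0.8)) / 4 = -11.6/4 = -2.9
  S[Y,Y] = ((0.8)·(0.8) + (3.8)·(3.8) + (-2.2)·(-2.2) + (-3.2)·(-3.2) + (0.8)·(0.8)) / 4 = 30.8/4 = 7.7
  S = [[7.3, -2.9],
 [-2.9, 7.7]].

Step 3 — invert S. det(S) = 7.3·7.7 - (-2.9)² = 47.8.
  S^{-1} = (1/det) · [[d, -b], [-b, a]] = [[0.1611, 0.0607],
 [0.0607, 0.1527]].

Step 4 — quadratic form (x̄ - mu_0)^T · S^{-1} · (x̄ - mu_0):
  S^{-1} · (x̄ - mu_0) = (-0.6967, -0.2364),
  (x̄ - mu_0)^T · [...] = (-4.4)·(-0.6967) + (0.2)·(-0.2364) = 3.018.

Step 5 — scale by n: T² = 5 · 3.018 = 15.09.

T² ≈ 15.09


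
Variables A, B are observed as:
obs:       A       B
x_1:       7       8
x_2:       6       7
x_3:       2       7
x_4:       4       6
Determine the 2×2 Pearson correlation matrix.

Step 1 — column means:
  mean(A) = (7 + 6 + 2 + 4) / 4 = 19/4 = 4.75
  mean(B) = (8 + 7 + 7 + 6) / 4 = 28/4 = 7

Step 2 — sample variances and covariances s[i,j] = (1/(n-1)) · Σ_k (x_{k,i} - mean_i) · (x_{k,j} - mean_j), with n-1 = 3:
  s[A,A] = ((2.25)·(2.25) + (1.25)·(1.25) + (-2.75)·(-2.75) + (-0.75)·(-0.75)) / 3 = 14.75/3 = 4.9167
  s[A,B] = ((2.25)·(1) + (1.25)·(0) + (-2.75)·(0) + (-0.75)·(-1)) / 3 = 3/3 = 1
  s[B,B] = ((1)·(1) + (0)·(0) + (0)·(0) + (-1)·(-1)) / 3 = 2/3 = 0.6667
  Sample standard deviations s_i = √(s[i,i]):
  s(A) = √(4.9167) = 2.2174
  s(B) = √(0.6667) = 0.8165

Step 3 — r_{ij} = s_{ij} / (s_i · s_j):
  r[A,A] = 1 (diagonal).
  r[A,B] = 1 / (2.2174 · 0.8165) = 1 / 1.8105 = 0.5523
  r[B,B] = 1 (diagonal).

R is symmetric with unit diagonal. Assembling:

R = [[1, 0.5523],
 [0.5523, 1]]


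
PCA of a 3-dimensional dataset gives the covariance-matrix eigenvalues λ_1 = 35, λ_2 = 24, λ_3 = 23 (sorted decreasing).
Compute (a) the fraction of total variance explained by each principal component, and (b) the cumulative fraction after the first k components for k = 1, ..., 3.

Step 1 — total variance = trace(Sigma) = Σ λ_i = 35 + 24 + 23 = 82.

Step 2 — fraction explained by component i = λ_i / Σ λ:
  PC1: 35/82 = 0.4268
  PC2: 24/82 = 0.2927
  PC3: 23/82 = 0.2805

Step 3 — cumulative fraction after k components = (λ_1 + ... + λ_k) / Σ λ:
  k = 1: 35/82 = 0.4268
  k = 2: (35 + 24)/82 = 59/82 = 0.7195
  k = 3: (35 + 24 + 23)/82 = 82/82 = 1

Summary (fraction, with percent):

explained: PC1 0.4268 (42.68%), PC2 0.2927 (29.27%), PC3 0.2805 (28.05%);  cumulative: 0.4268, 0.7195, 1


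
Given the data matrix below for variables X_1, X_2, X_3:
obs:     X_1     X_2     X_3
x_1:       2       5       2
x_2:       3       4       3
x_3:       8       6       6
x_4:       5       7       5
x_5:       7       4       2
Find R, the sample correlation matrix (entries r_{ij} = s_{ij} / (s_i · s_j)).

Step 1 — column means:
  mean(X_1) = (2 + 3 + 8 + 5 + 7) / 5 = 25/5 = 5
  mean(X_2) = (5 + 4 + 6 + 7 + 4) / 5 = 26/5 = 5.2
  mean(X_3) = (2 + 3 + 6 + 5 + 2) / 5 = 18/5 = 3.6

Step 2 — sample variances and covariances s[i,j] = (1/(n-1)) · Σ_k (x_{k,i} - mean_i) · (x_{k,j} - mean_j), with n-1 = 4:
  s[X_1,X_1] = ((-3)·(-3) + (-2)·(-2) + (3)·(3) + (0)·(0) + (2)·(2)) / 4 = 26/4 = 6.5
  s[X_1,X_2] = ((-3)·(-0.2) + (-2)·(-1.2) + (3)·(0.8) + (0)·(1.8) + (2)·(-1.2)) / 4 = 3/4 = 0.75
  s[X_1,X_3] = ((-3)·(-1.6) + (-2)·(-0.6) + (3)·(2.4) + (0)·(1.4) + (2)·(-1.6)) / 4 = 10/4 = 2.5
  s[X_2,X_2] = ((-0.2)·(-0.2) + (-1.2)·(-1.2) + (0.8)·(0.8) + (1.8)·(1.8) + (-1.2)·(-1.2)) / 4 = 6.8/4 = 1.7
  s[X_2,X_3] = ((-0.2)·(-1.6) + (-1.2)·(-0.6) + (0.8)·(2.4) + (1.8)·(1.4) + (-1.2)·(-1.6)) / 4 = 7.4/4 = 1.85
  s[X_3,X_3] = ((-1.6)·(-1.6) + (-0.6)·(-0.6) + (2.4)·(2.4) + (1.4)·(1.4) + (-1.6)·(-1.6)) / 4 = 13.2/4 = 3.3
  Sample standard deviations s_i = √(s[i,i]):
  s(X_1) = √(6.5) = 2.5495
  s(X_2) = √(1.7) = 1.3038
  s(X_3) = √(3.3) = 1.8166

Step 3 — r_{ij} = s_{ij} / (s_i · s_j):
  r[X_1,X_1] = 1 (diagonal).
  r[X_1,X_2] = 0.75 / (2.5495 · 1.3038) = 0.75 / 3.3242 = 0.2256
  r[X_1,X_3] = 2.5 / (2.5495 · 1.8166) = 2.5 / 4.6314 = 0.5398
  r[X_2,X_2] = 1 (diagonal).
  r[X_2,X_3] = 1.85 / (1.3038 · 1.8166) = 1.85 / 2.3685 = 0.7811
  r[X_3,X_3] = 1 (diagonal).

R is symmetric with unit diagonal. Assembling:

R = [[1, 0.2256, 0.5398],
 [0.2256, 1, 0.7811],
 [0.5398, 0.7811, 1]]


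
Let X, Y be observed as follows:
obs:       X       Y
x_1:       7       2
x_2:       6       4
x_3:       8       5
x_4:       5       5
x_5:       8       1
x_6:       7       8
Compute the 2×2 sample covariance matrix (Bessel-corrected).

Step 1 — column means:
  mean(X) = (7 + 6 + 8 + 5 + 8 + 7) / 6 = 41/6 = 6.8333
  mean(Y) = (2 + 4 + 5 + 5 + 1 + 8) / 6 = 25/6 = 4.1667

Step 2 — sample covariance S[i,j] = (1/(n-1)) · Σ_k (x_{k,i} - mean_i) · (x_{k,j} - mean_j), with n-1 = 5.
  S[X,X] = ((0.1667)·(0.1667) + (-0.8333)·(-0.8333) + (1.1667)·(1.1667) + (-1.8333)·(-1.8333) + (1.1667)·(1.1667) + (0.1667)·(0.1667)) / 5 = 6.8333/5 = 1.3667
  S[X,Y] = ((0.1667)·(-2.1667) + (-0.8333)·(-0.1667) + (1.1667)·(0.8333) + (-1.8333)·(0.8333) + (1.1667)·(-3.1667) + (0.1667)·(3.8333)) / 5 = -3.8333/5 = -0.7667
  S[Y,Y] = ((-2.1667)·(-2.1667) + (-0.1667)·(-0.1667) + (0.8333)·(0.8333) + (0.8333)·(0.8333) + (-3.1667)·(-3.1667) + (3.8333)·(3.8333)) / 5 = 30.8333/5 = 6.1667

S is symmetric (S[j,i] = S[i,j]). Assembling:

S = [[1.3667, -0.7667],
 [-0.7667, 6.1667]]


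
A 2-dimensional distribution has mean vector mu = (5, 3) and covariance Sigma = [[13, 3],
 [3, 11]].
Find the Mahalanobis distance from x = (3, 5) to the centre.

Step 1 — centre the observation: (x - mu) = (-2, 2).

Step 2 — invert Sigma. det(Sigma) = 13·11 - (3)² = 134.
  Sigma^{-1} = (1/det) · [[d, -b], [-b, a]] = [[0.0821, -0.0224],
 [-0.0224, 0.097]].

Step 3 — form the quadratic (x - mu)^T · Sigma^{-1} · (x - mu):
  Sigma^{-1} · (x - mu) = (-0.209, 0.2388).
  (x - mu)^T · [Sigma^{-1} · (x - mu)] = (-2)·(-0.209) + (2)·(0.2388) = 0.8955.

Step 4 — take square root: d = √(0.8955) ≈ 0.9463.

d(x, mu) = √(0.8955) ≈ 0.9463


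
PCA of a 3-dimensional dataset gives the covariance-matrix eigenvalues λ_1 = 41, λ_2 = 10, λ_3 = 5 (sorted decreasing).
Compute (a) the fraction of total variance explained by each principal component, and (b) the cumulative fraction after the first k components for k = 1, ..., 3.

Step 1 — total variance = trace(Sigma) = Σ λ_i = 41 + 10 + 5 = 56.

Step 2 — fraction explained by component i = λ_i / Σ λ:
  PC1: 41/56 = 0.7321
  PC2: 10/56 = 0.1786
  PC3: 5/56 = 0.0893

Step 3 — cumulative fraction after k components = (λ_1 + ... + λ_k) / Σ λ:
  k = 1: 41/56 = 0.7321
  k = 2: (41 + 10)/56 = 51/56 = 0.9107
  k = 3: (41 + 10 + 5)/56 = 56/56 = 1

Summary (fraction, with percent):

explained: PC1 0.7321 (73.21%), PC2 0.1786 (17.86%), PC3 0.0893 (8.93%);  cumulative: 0.7321, 0.9107, 1


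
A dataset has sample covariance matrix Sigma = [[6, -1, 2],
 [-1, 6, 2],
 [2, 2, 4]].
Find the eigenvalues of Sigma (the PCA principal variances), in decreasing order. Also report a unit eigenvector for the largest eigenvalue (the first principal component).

Step 1 — characteristic polynomial p(λ) = det(λI - Sigma) = λ³ - tr·λ² + c_1·λ - det, where tr = trace, c_1 = sum of the principal 2×2 minors, det = det(Sigma):
  tr = 6 + 6 + 4 = 16,
  c_1 = (6·6 - (-1)²) + (6·4 - (2)²) + (6·4 - (2)²) = 35 + 20 + 20 = 75,
  det = 6·(6·4 - (2)²) - (-1)·((-1)·4 - (2)·(2)) + (2)·((-1)·(2) - 6·(2)) = 6·(20) - (-1)·(-8) + (2)·(-14) = 84.
  So p(λ) = λ³ - 16λ² + 75λ - 84.
Step 2 — look for an integer root (rational root theorem: any rational root is an integer divisor of 84). Testing λ = 7:
  p(7) = 343 - 784 + 525 - 84 = 0  ✓
  Dividing out (λ - 7): p(λ) = (λ - 7)(λ² - 9λ + 12).
Step 3 — remaining eigenvalues from the quadratic λ² - 9λ + 12 = 0:
  Δ = 9² - 4·12 = 81 - 48 = 33,  λ = (9 ± √33)/2 = (9 ± 5.7446)/2 ≈ 7.3723 or 1.6277.
  Sorted: λ_1 = 7.3723,  λ_2 = 7,  λ_3 = 1.6277  (check: sum = 16 = tr ✓).

Step 4 — unit eigenvector for λ_1 ≈ 7.3723: v spans the null space of (Sigma - λ_1 I), whose rows are
  r_1 = (-1.3723, -1, 2),  r_2 = (-1, -1.3723, 2),  r_3 = (2, 2, -3.3723).
  v is orthogonal to every row, so take v ∝ r_1 × r_2 = ((-1)·(2) - (2)·(-1.3723), (2)·(-1) - (-1.3723)·(2), (-1.3723)·(-1.3723) - (-1)·(-1)) ≈ (0.7446, 0.7446, 0.8832).
  Let u = (0.7446, 0.7446, 0.8832).
  ||u|| = √((0.7446)² + (0.7446)² + (0.8832)²) = √(1.8887) ≈ 1.3743,  v_1 = u/||u|| ≈ (0.5418, 0.5418, 0.6426) (||v_1|| = 1).

λ_1 = 7.3723,  λ_2 = 7,  λ_3 = 1.6277;  v_1 ≈ (0.5418, 0.5418, 0.6426)


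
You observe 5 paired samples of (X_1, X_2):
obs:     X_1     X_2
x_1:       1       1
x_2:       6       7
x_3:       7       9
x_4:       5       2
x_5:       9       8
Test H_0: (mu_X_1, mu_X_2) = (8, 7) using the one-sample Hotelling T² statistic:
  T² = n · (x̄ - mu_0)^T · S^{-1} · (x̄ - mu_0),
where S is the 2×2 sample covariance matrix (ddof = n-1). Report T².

Step 1 — sample mean vector:
  mean(X_1) = (1 + 6 + 7 + 5 + 9) / 5 = 28/5 = 5.6
  mean(X_2) = (1 + 7 + 9 + 2 + 8) / 5 = 27/5 = 5.4
  x̄ = (5.6, 5.4),  deviation x̄ - mu_0 = (5.6, 5.4) - (8, 7) = (-2.4, -1.6).

Step 2 — sample covariance matrix, S[i,j] = (1/(n-1)) · Σ_k (x_{k,i} - mean_i) · (x_{k,j} - mean_j), divisor n-1 = 4:
  S[X_1,X_1] = ((-4.6)·(-4.6) + (0.4)·(0.4) + (1.4)·(1.4) + (-0.6)·(-0.6) + (3.4)·(3.4)) / 4 = 35.2/4 = 8.8
  S[X_1,X_2] = ((-4.6)·(-4.4) + (0.4)·(1.6) + (1.4)·(3.6) + (-0.6)·(-3.4) + (3.4)·(2.6)) / 4 = 36.8/4 = 9.2
  S[X_2,X_2] = ((-4.4)·(-4.4) + (1.6)·(1.6) + (3.6)·(3.6) + (-3.4)·(-3.4) + (2.6)·(2.6)) / 4 = 53.2/4 = 13.3
  S = [[8.8, 9.2],
 [9.2, 13.3]].

Step 3 — invert S. det(S) = 8.8·13.3 - (9.2)² = 32.4.
  S^{-1} = (1/det) · [[d, -b], [-b, a]] = [[0.4105, -0.284],
 [-0.284, 0.2716]].

Step 4 — quadratic form (x̄ - mu_0)^T · S^{-1} · (x̄ - mu_0):
  S^{-1} · (x̄ - mu_0) = (-0.5309, 0.2469),
  (x̄ - mu_0)^T · [...] = (-2.4)·(-0.5309) + (-1.6)·(0.2469) = 0.879.

Step 5 — scale by n: T² = 5 · 0.879 = 4.3951.

T² ≈ 4.3951


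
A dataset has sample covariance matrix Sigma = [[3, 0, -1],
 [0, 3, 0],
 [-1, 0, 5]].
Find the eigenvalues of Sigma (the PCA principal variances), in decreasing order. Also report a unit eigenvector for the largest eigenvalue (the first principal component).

Step 1 — characteristic polynomial p(λ) = det(λI - Sigma) = λ³ - tr·λ² + c_1·λ - det, where tr = trace, c_1 = sum of the principal 2×2 minors, det = det(Sigma):
  tr = 3 + 3 + 5 = 11,
  c_1 = (3·3 - (0)²) + (3·5 - (-1)²) + (3·5 - (0)²) = 9 + 14 + 15 = 38,
  det = 3·(3·5 - (0)²) - (0)·((0)·5 - (0)·(-1)) + (-1)·((0)·(0) - 3·(-1)) = 3·(15) - (0)·(0) + (-1)·(3) = 42.
  So p(λ) = λ³ - 11λ² + 38λ - 42.
Step 2 — look for an integer root (rational root theorem: any rational root is an integer divisor of 42). Testing λ = 3:
  p(3) = 27 - 99 + 114 - 42 = 0  ✓
  Dividing out (λ - 3): p(λ) = (λ - 3)(λ² - 8λ + 14).
Step 3 — remaining eigenvalues from the quadratic λ² - 8λ + 14 = 0:
  Δ = 8² - 4·14 = 64 - 56 = 8,  λ = (8 ± √8)/2 = (8 ± 2.8284)/2 ≈ 5.4142 or 2.5858.
  Sorted: λ_1 = 5.4142,  λ_2 = 3,  λ_3 = 2.5858  (check: sum = 11 = tr ✓).

Step 4 — unit eigenvector for λ_1 ≈ 5.4142: v spans the null space of (Sigma - λ_1 I), whose rows are
  r_1 = (-2.4142, 0, -1),  r_2 = (0, -2.4142, 0),  r_3 = (-1, 0, -0.4142).
  v is orthogonal to every row, so take v ∝ r_1 × r_2 = ((0)·(0) - (-1)·(-2.4142), (-1)·(0) - (-2.4142)·(0), (-2.4142)·(-2.4142) - (0)·(0)) ≈ (-2.4142, 0, 5.8284).
  Rescale (multiply by -1 so the first nonzero entry is positive): u = (2.4142, 0, -5.8284).
  ||u|| = √((2.4142)² + (0)² + (-5.8284)²) = √(39.799) ≈ 6.3086,  v_1 = u/||u|| ≈ (0.3827, 0, -0.9239) (||v_1|| = 1).

λ_1 = 5.4142,  λ_2 = 3,  λ_3 = 2.5858;  v_1 ≈ (0.3827, 0, -0.9239)


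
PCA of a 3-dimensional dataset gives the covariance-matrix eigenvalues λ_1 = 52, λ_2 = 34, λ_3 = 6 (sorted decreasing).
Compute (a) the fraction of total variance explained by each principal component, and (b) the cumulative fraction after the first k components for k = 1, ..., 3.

Step 1 — total variance = trace(Sigma) = Σ λ_i = 52 + 34 + 6 = 92.

Step 2 — fraction explained by component i = λ_i / Σ λ:
  PC1: 52/92 = 0.5652
  PC2: 34/92 = 0.3696
  PC3: 6/92 = 0.0652

Step 3 — cumulative fraction after k components = (λ_1 + ... + λ_k) / Σ λ:
  k = 1: 52/92 = 0.5652
  k = 2: (52 + 34)/92 = 86/92 = 0.9348
  k = 3: (52 + 34 + 6)/92 = 92/92 = 1

Summary (fraction, with percent):

explained: PC1 0.5652 (56.52%), PC2 0.3696 (36.96%), PC3 0.0652 (6.52%);  cumulative: 0.5652, 0.9348, 1


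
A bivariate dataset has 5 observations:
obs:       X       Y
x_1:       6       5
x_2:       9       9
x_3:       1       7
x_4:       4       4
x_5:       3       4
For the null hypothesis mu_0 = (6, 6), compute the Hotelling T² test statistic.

Step 1 — sample mean vector:
  mean(X) = (6 + 9 + 1 + 4 + 3) / 5 = 23/5 = 4.6
  mean(Y) = (5 + 9 + 7 + 4 + 4) / 5 = 29/5 = 5.8
  x̄ = (4.6, 5.8),  deviation x̄ - mu_0 = (4.6, 5.8) - (6, 6) = (-1.4, -0.2).

Step 2 — sample covariance matrix, S[i,j] = (1/(n-1)) · Σ_k (x_{k,i} - mean_i) · (x_{k,j} - mean_j), divisor n-1 = 4:
  S[X,X] = ((1.4)·(1.4) + (4.4)·(4.4) + (-3.6)·(-3.6) + (-0.6)·(-0.6) + (-1.6)·(-1.6)) / 4 = 37.2/4 = 9.3
  S[X,Y] = ((1.4)·(-0.8) + (4.4)·(3.2) + (-3.6)·(1.2) + (-0.6)·(-1.8) + (-1.6)·(-1.8)) / 4 = 12.6/4 = 3.15
  S[Y,Y] = ((-0.8)·(-0.8) + (3.2)·(3.2) + (1.2)·(1.2) + (-1.8)·(-1.8) + (-1.8)·(-1.8)) / 4 = 18.8/4 = 4.7
  S = [[9.3, 3.15],
 [3.15, 4.7]].

Step 3 — invert S. det(S) = 9.3·4.7 - (3.15)² = 33.7875.
  S^{-1} = (1/det) · [[d, -b], [-b, a]] = [[0.1391, -0.0932],
 [-0.0932, 0.2752]].

Step 4 — quadratic form (x̄ - mu_0)^T · S^{-1} · (x̄ - mu_0):
  S^{-1} · (x̄ - mu_0) = (-0.1761, 0.0755),
  (x̄ - mu_0)^T · [...] = (-1.4)·(-0.1761) + (-0.2)·(0.0755) = 0.2314.

Step 5 — scale by n: T² = 5 · 0.2314 = 1.1572.

T² ≈ 1.1572


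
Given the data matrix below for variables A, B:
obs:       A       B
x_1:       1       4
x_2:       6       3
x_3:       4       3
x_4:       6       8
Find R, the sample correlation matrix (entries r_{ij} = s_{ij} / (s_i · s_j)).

Step 1 — column means:
  mean(A) = (1 + 6 + 4 + 6) / 4 = 17/4 = 4.25
  mean(B) = (4 + 3 + 3 + 8) / 4 = 18/4 = 4.5

Step 2 — sample variances and covariances s[i,j] = (1/(n-1)) · Σ_k (x_{k,i} - mean_i) · (x_{k,j} - mean_j), with n-1 = 3:
  s[A,A] = ((-3.25)·(-3.25) + (1.75)·(1.75) + (-0.25)·(-0.25) + (1.75)·(1.75)) / 3 = 16.75/3 = 5.5833
  s[A,B] = ((-3.25)·(-0.5) + (1.75)·(-1.5) + (-0.25)·(-1.5) + (1.75)·(3.5)) / 3 = 5.5/3 = 1.8333
  s[B,B] = ((-0.5)·(-0.5) + (-1.5)·(-1.5) + (-1.5)·(-1.5) + (3.5)·(3.5)) / 3 = 17/3 = 5.6667
  Sample standard deviations s_i = √(s[i,i]):
  s(A) = √(5.5833) = 2.3629
  s(B) = √(5.6667) = 2.3805

Step 3 — r_{ij} = s_{ij} / (s_i · s_j):
  r[A,A] = 1 (diagonal).
  r[A,B] = 1.8333 / (2.3629 · 2.3805) = 1.8333 / 5.6248 = 0.3259
  r[B,B] = 1 (diagonal).

R is symmetric with unit diagonal. Assembling:

R = [[1, 0.3259],
 [0.3259, 1]]


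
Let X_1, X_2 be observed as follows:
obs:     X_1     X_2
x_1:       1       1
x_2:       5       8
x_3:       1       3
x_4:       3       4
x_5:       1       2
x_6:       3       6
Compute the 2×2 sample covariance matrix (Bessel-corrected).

Step 1 — column means:
  mean(X_1) = (1 + 5 + 1 + 3 + 1 + 3) / 6 = 14/6 = 2.3333
  mean(X_2) = (1 + 8 + 3 + 4 + 2 + 6) / 6 = 24/6 = 4

Step 2 — sample covariance S[i,j] = (1/(n-1)) · Σ_k (x_{k,i} - mean_i) · (x_{k,j} - mean_j), with n-1 = 5.
  S[X_1,X_1] = ((-1.3333)·(-1.3333) + (2.6667)·(2.6667) + (-1.3333)·(-1.3333) + (0.6667)·(0.6667) + (-1.3333)·(-1.3333) + (0.6667)·(0.6667)) / 5 = 13.3333/5 = 2.6667
  S[X_1,X_2] = ((-1.3333)·(-3) + (2.6667)·(4) + (-1.3333)·(-1) + (0.6667)·(0) + (-1.3333)·(-2) + (0.6667)·(2)) / 5 = 20/5 = 4
  S[X_2,X_2] = ((-3)·(-3) + (4)·(4) + (-1)·(-1) + (0)·(0) + (-2)·(-2) + (2)·(2)) / 5 = 34/5 = 6.8

S is symmetric (S[j,i] = S[i,j]). Assembling:

S = [[2.6667, 4],
 [4, 6.8]]


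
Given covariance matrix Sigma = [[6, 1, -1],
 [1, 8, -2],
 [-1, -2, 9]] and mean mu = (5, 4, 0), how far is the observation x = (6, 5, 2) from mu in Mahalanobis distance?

Step 1 — centre the observation: (x - mu) = (1, 1, 2).

Step 2 — invert Sigma (cofactor / det for 3×3, or solve directly):
  Sigma^{-1} = [[0.1722, -0.0177, 0.0152],
 [-0.0177, 0.1342, 0.0278],
 [0.0152, 0.0278, 0.119]].

Step 3 — form the quadratic (x - mu)^T · Sigma^{-1} · (x - mu):
  Sigma^{-1} · (x - mu) = (0.1848, 0.1722, 0.281).
  (x - mu)^T · [Sigma^{-1} · (x - mu)] = (1)·(0.1848) + (1)·(0.1722) + (2)·(0.281) = 0.919.

Step 4 — take square root: d = √(0.919) ≈ 0.9586.

d(x, mu) = √(0.919) ≈ 0.9586


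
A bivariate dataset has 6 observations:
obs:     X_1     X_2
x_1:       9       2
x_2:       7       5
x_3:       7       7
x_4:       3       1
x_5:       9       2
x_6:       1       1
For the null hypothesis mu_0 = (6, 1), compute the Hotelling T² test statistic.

Step 1 — sample mean vector:
  mean(X_1) = (9 + 7 + 7 + 3 + 9 + 1) / 6 = 36/6 = 6
  mean(X_2) = (2 + 5 + 7 + 1 + 2 + 1) / 6 = 18/6 = 3
  x̄ = (6, 3),  deviation x̄ - mu_0 = (6, 3) - (6, 1) = (0, 2).

Step 2 — sample covariance matrix, S[i,j] = (1/(n-1)) · Σ_k (x_{k,i} - mean_i) · (x_{k,j} - mean_j), divisor n-1 = 5:
  S[X_1,X_1] = ((3)·(3) + (1)·(1) + (1)·(1) + (-3)·(-3) + (3)·(3) + (-5)·(-5)) / 5 = 54/5 = 10.8
  S[X_1,X_2] = ((3)·(-1) + (1)·(2) + (1)·(4) + (-3)·(-2) + (3)·(-1) + (-5)·(-2)) / 5 = 16/5 = 3.2
  S[X_2,X_2] = ((-1)·(-1) + (2)·(2) + (4)·(4) + (-2)·(-2) + (-1)·(-1) + (-2)·(-2)) / 5 = 30/5 = 6
  S = [[10.8, 3.2],
 [3.2, 6]].

Step 3 — invert S. det(S) = 10.8·6 - (3.2)² = 54.56.
  S^{-1} = (1/det) · [[d, -b], [-b, a]] = [[0.11, -0.0587],
 [-0.0587, 0.1979]].

Step 4 — quadratic form (x̄ - mu_0)^T · S^{-1} · (x̄ - mu_0):
  S^{-1} · (x̄ - mu_0) = (-0.1173, 0.3959),
  (x̄ - mu_0)^T · [...] = (0)·(-0.1173) + (2)·(0.3959) = 0.7918.

Step 5 — scale by n: T² = 6 · 0.7918 = 4.7507.

T² ≈ 4.7507


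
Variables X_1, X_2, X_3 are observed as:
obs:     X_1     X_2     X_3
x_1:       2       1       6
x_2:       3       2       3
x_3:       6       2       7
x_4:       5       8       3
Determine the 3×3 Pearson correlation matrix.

Step 1 — column means:
  mean(X_1) = (2 + 3 + 6 + 5) / 4 = 16/4 = 4
  mean(X_2) = (1 + 2 + 2 + 8) / 4 = 13/4 = 3.25
  mean(X_3) = (6 + 3 + 7 + 3) / 4 = 19/4 = 4.75

Step 2 — sample variances and covariances s[i,j] = (1/(n-1)) · Σ_k (x_{k,i} - mean_i) · (x_{k,j} - mean_j), with n-1 = 3:
  s[X_1,X_1] = ((-2)·(-2) + (-1)·(-1) + (2)·(2) + (1)·(1)) / 3 = 10/3 = 3.3333
  s[X_1,X_2] = ((-2)·(-2.25) + (-1)·(-1.25) + (2)·(-1.25) + (1)·(4.75)) / 3 = 8/3 = 2.6667
  s[X_1,X_3] = ((-2)·(1.25) + (-1)·(-1.75) + (2)·(2.25) + (1)·(-1.75)) / 3 = 2/3 = 0.6667
  s[X_2,X_2] = ((-2.25)·(-2.25) + (-1.25)·(-1.25) + (-1.25)·(-1.25) + (4.75)·(4.75)) / 3 = 30.75/3 = 10.25
  s[X_2,X_3] = ((-2.25)·(1.25) + (-1.25)·(-1.75) + (-1.25)·(2.25) + (4.75)·(-1.75)) / 3 = -11.75/3 = -3.9167
  s[X_3,X_3] = ((1.25)·(1.25) + (-1.75)·(-1.75) + (2.25)·(2.25) + (-1.75)·(-1.75)) / 3 = 12.75/3 = 4.25
  Sample standard deviations s_i = √(s[i,i]):
  s(X_1) = √(3.3333) = 1.8257
  s(X_2) = √(10.25) = 3.2016
  s(X_3) = √(4.25) = 2.0616

Step 3 — r_{ij} = s_{ij} / (s_i · s_j):
  r[X_1,X_1] = 1 (diagonal).
  r[X_1,X_2] = 2.6667 / (1.8257 · 3.2016) = 2.6667 / 5.8452 = 0.4562
  r[X_1,X_3] = 0.6667 / (1.8257 · 2.0616) = 0.6667 / 3.7639 = 0.1771
  r[X_2,X_2] = 1 (diagonal).
  r[X_2,X_3] = -3.9167 / (3.2016 · 2.0616) = -3.9167 / 6.6002 = -0.5934
  r[X_3,X_3] = 1 (diagonal).

R is symmetric with unit diagonal. Assembling:

R = [[1, 0.4562, 0.1771],
 [0.4562, 1, -0.5934],
 [0.1771, -0.5934, 1]]


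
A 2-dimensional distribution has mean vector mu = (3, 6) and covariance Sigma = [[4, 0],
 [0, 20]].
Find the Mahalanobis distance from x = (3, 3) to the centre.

Step 1 — centre the observation: (x - mu) = (0, -3).

Step 2 — invert Sigma. det(Sigma) = 4·20 - (0)² = 80.
  Sigma^{-1} = (1/det) · [[d, -b], [-b, a]] = [[0.25, 0],
 [0, 0.05]].

Step 3 — form the quadratic (x - mu)^T · Sigma^{-1} · (x - mu):
  Sigma^{-1} · (x - mu) = (0, -0.15).
  (x - mu)^T · [Sigma^{-1} · (x - mu)] = (0)·(0) + (-3)·(-0.15) = 0.45.

Step 4 — take square root: d = √(0.45) ≈ 0.6708.

d(x, mu) = √(0.45) ≈ 0.6708


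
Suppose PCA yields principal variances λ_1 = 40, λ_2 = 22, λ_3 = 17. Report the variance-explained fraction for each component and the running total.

Step 1 — total variance = trace(Sigma) = Σ λ_i = 40 + 22 + 17 = 79.

Step 2 — fraction explained by component i = λ_i / Σ λ:
  PC1: 40/79 = 0.5063
  PC2: 22/79 = 0.2785
  PC3: 17/79 = 0.2152

Step 3 — cumulative fraction after k components = (λ_1 + ... + λ_k) / Σ λ:
  k = 1: 40/79 = 0.5063
  k = 2: (40 + 22)/79 = 62/79 = 0.7848
  k = 3: (40 + 22 + 17)/79 = 79/79 = 1

Summary (fraction, with percent):

explained: PC1 0.5063 (50.63%), PC2 0.2785 (27.85%), PC3 0.2152 (21.52%);  cumulative: 0.5063, 0.7848, 1


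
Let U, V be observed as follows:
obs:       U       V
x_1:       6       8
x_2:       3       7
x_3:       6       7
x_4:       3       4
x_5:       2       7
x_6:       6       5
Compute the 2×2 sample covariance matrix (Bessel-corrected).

Step 1 — column means:
  mean(U) = (6 + 3 + 6 + 3 + 2 + 6) / 6 = 26/6 = 4.3333
  mean(V) = (8 + 7 + 7 + 4 + 7 + 5) / 6 = 38/6 = 6.3333

Step 2 — sample covariance S[i,j] = (1/(n-1)) · Σ_k (x_{k,i} - mean_i) · (x_{k,j} - mean_j), with n-1 = 5.
  S[U,U] = ((1.6667)·(1.6667) + (-1.3333)·(-1.3333) + (1.6667)·(1.6667) + (-1.3333)·(-1.3333) + (-2.3333)·(-2.3333) + (1.6667)·(1.6667)) / 5 = 17.3333/5 = 3.4667
  S[U,V] = ((1.6667)·(1.6667) + (-1.3333)·(0.6667) + (1.6667)·(0.6667) + (-1.3333)·(-2.3333) + (-2.3333)·(0.6667) + (1.6667)·(-1.3333)) / 5 = 2.3333/5 = 0.4667
  S[V,V] = ((1.6667)·(1.6667) + (0.6667)·(0.6667) + (0.6667)·(0.6667) + (-2.3333)·(-2.3333) + (0.6667)·(0.6667) + (-1.3333)·(-1.3333)) / 5 = 11.3333/5 = 2.2667

S is symmetric (S[j,i] = S[i,j]). Assembling:

S = [[3.4667, 0.4667],
 [0.4667, 2.2667]]


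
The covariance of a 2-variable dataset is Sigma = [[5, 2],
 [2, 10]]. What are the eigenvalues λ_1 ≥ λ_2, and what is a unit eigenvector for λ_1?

Step 1 — characteristic polynomial of 2×2 Sigma:
  det(Sigma - λI) = λ² - trace · λ + det = 0.
  trace = 5 + 10 = 15, det = 5·10 - (2)² = 46.
Step 2 — discriminant:
  Δ = trace² - 4·det = 225 - 184 = 41.
Step 3 — eigenvalues:
  λ = (trace ± √Δ)/2 = (15 ± 6.4031)/2,
  λ_1 = 10.7016,  λ_2 = 4.2984.

Step 4 — unit eigenvector for λ_1: solve (Sigma - λ_1 I)v = 0. First row:
  (5 - 10.7016)·v_x + (2)·v_y = 0, i.e. (-5.7016)·v_x + (2)·v_y = 0,
  so v ∝ (b, λ_1 - a) = (2, 5.7016) = u.
  ||u|| = √((2)² + (5.7016)²) = √(36.5078) ≈ 6.0422,
  v_1 = u/||u|| ≈ (0.331, 0.9436) (||v_1|| = 1).

λ_1 = 10.7016,  λ_2 = 4.2984;  v_1 ≈ (0.331, 0.9436)


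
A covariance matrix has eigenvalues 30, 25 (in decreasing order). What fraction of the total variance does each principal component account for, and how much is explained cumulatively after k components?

Step 1 — total variance = trace(Sigma) = Σ λ_i = 30 + 25 = 55.

Step 2 — fraction explained by component i = λ_i / Σ λ:
  PC1: 30/55 = 0.5455
  PC2: 25/55 = 0.4545

Step 3 — cumulative fraction after k components = (λ_1 + ... + λ_k) / Σ λ:
  k = 1: 30/55 = 0.5455
  k = 2: (30 + 25)/55 = 55/55 = 1

Summary (fraction, with percent):

explained: PC1 0.5455 (54.55%), PC2 0.4545 (45.45%);  cumulative: 0.5455, 1


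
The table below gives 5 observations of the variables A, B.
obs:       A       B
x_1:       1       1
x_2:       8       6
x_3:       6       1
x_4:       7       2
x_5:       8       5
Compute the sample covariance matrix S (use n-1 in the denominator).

Step 1 — column means:
  mean(A) = (1 + 8 + 6 + 7 + 8) / 5 = 30/5 = 6
  mean(B) = (1 + 6 + 1 + 2 + 5) / 5 = 15/5 = 3

Step 2 — sample covariance S[i,j] = (1/(n-1)) · Σ_k (x_{k,i} - mean_i) · (x_{k,j} - mean_j), with n-1 = 4.
  S[A,A] = ((-5)·(-5) + (2)·(2) + (0)·(0) + (1)·(1) + (2)·(2)) / 4 = 34/4 = 8.5
  S[A,B] = ((-5)·(-2) + (2)·(3) + (0)·(-2) + (1)·(-1) + (2)·(2)) / 4 = 19/4 = 4.75
  S[B,B] = ((-2)·(-2) + (3)·(3) + (-2)·(-2) + (-1)·(-1) + (2)·(2)) / 4 = 22/4 = 5.5

S is symmetric (S[j,i] = S[i,j]). Assembling:

S = [[8.5, 4.75],
 [4.75, 5.5]]
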